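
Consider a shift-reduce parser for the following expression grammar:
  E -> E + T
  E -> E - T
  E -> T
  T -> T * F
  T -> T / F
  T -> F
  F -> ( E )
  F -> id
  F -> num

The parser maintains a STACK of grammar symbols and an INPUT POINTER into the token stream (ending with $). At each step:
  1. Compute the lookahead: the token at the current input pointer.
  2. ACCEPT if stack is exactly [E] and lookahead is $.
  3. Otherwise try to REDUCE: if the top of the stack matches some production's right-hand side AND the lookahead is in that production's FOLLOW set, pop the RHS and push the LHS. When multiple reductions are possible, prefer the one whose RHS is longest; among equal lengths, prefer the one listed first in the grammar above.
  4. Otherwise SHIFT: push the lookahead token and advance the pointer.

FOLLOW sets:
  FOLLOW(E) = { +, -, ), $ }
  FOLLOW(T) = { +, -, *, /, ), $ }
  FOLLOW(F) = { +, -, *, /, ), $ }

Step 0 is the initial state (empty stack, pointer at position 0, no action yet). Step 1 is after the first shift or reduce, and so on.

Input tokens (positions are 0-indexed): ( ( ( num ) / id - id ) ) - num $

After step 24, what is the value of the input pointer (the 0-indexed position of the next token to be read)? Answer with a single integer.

Step 1: shift (. Stack=[(] ptr=1 lookahead=( remaining=[( ( num ) / id - id ) ) - num $]
Step 2: shift (. Stack=[( (] ptr=2 lookahead=( remaining=[( num ) / id - id ) ) - num $]
Step 3: shift (. Stack=[( ( (] ptr=3 lookahead=num remaining=[num ) / id - id ) ) - num $]
Step 4: shift num. Stack=[( ( ( num] ptr=4 lookahead=) remaining=[) / id - id ) ) - num $]
Step 5: reduce F->num. Stack=[( ( ( F] ptr=4 lookahead=) remaining=[) / id - id ) ) - num $]
Step 6: reduce T->F. Stack=[( ( ( T] ptr=4 lookahead=) remaining=[) / id - id ) ) - num $]
Step 7: reduce E->T. Stack=[( ( ( E] ptr=4 lookahead=) remaining=[) / id - id ) ) - num $]
Step 8: shift ). Stack=[( ( ( E )] ptr=5 lookahead=/ remaining=[/ id - id ) ) - num $]
Step 9: reduce F->( E ). Stack=[( ( F] ptr=5 lookahead=/ remaining=[/ id - id ) ) - num $]
Step 10: reduce T->F. Stack=[( ( T] ptr=5 lookahead=/ remaining=[/ id - id ) ) - num $]
Step 11: shift /. Stack=[( ( T /] ptr=6 lookahead=id remaining=[id - id ) ) - num $]
Step 12: shift id. Stack=[( ( T / id] ptr=7 lookahead=- remaining=[- id ) ) - num $]
Step 13: reduce F->id. Stack=[( ( T / F] ptr=7 lookahead=- remaining=[- id ) ) - num $]
Step 14: reduce T->T / F. Stack=[( ( T] ptr=7 lookahead=- remaining=[- id ) ) - num $]
Step 15: reduce E->T. Stack=[( ( E] ptr=7 lookahead=- remaining=[- id ) ) - num $]
Step 16: shift -. Stack=[( ( E -] ptr=8 lookahead=id remaining=[id ) ) - num $]
Step 17: shift id. Stack=[( ( E - id] ptr=9 lookahead=) remaining=[) ) - num $]
Step 18: reduce F->id. Stack=[( ( E - F] ptr=9 lookahead=) remaining=[) ) - num $]
Step 19: reduce T->F. Stack=[( ( E - T] ptr=9 lookahead=) remaining=[) ) - num $]
Step 20: reduce E->E - T. Stack=[( ( E] ptr=9 lookahead=) remaining=[) ) - num $]
Step 21: shift ). Stack=[( ( E )] ptr=10 lookahead=) remaining=[) - num $]
Step 22: reduce F->( E ). Stack=[( F] ptr=10 lookahead=) remaining=[) - num $]
Step 23: reduce T->F. Stack=[( T] ptr=10 lookahead=) remaining=[) - num $]
Step 24: reduce E->T. Stack=[( E] ptr=10 lookahead=) remaining=[) - num $]

Answer: 10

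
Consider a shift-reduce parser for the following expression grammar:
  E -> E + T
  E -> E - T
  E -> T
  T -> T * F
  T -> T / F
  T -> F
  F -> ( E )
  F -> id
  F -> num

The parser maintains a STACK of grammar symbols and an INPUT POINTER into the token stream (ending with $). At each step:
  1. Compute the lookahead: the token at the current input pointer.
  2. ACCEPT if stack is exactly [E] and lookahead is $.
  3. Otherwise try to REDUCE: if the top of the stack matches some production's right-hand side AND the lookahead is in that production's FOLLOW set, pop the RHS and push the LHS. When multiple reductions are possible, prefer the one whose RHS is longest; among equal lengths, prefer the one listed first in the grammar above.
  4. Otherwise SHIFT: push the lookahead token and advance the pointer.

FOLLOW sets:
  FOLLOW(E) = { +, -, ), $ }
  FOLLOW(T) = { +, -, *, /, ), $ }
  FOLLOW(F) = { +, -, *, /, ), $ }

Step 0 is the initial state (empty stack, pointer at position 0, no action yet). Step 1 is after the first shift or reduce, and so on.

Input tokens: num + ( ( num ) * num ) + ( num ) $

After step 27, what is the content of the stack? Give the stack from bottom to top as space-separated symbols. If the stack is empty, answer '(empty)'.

Answer: E + ( F

Derivation:
Step 1: shift num. Stack=[num] ptr=1 lookahead=+ remaining=[+ ( ( num ) * num ) + ( num ) $]
Step 2: reduce F->num. Stack=[F] ptr=1 lookahead=+ remaining=[+ ( ( num ) * num ) + ( num ) $]
Step 3: reduce T->F. Stack=[T] ptr=1 lookahead=+ remaining=[+ ( ( num ) * num ) + ( num ) $]
Step 4: reduce E->T. Stack=[E] ptr=1 lookahead=+ remaining=[+ ( ( num ) * num ) + ( num ) $]
Step 5: shift +. Stack=[E +] ptr=2 lookahead=( remaining=[( ( num ) * num ) + ( num ) $]
Step 6: shift (. Stack=[E + (] ptr=3 lookahead=( remaining=[( num ) * num ) + ( num ) $]
Step 7: shift (. Stack=[E + ( (] ptr=4 lookahead=num remaining=[num ) * num ) + ( num ) $]
Step 8: shift num. Stack=[E + ( ( num] ptr=5 lookahead=) remaining=[) * num ) + ( num ) $]
Step 9: reduce F->num. Stack=[E + ( ( F] ptr=5 lookahead=) remaining=[) * num ) + ( num ) $]
Step 10: reduce T->F. Stack=[E + ( ( T] ptr=5 lookahead=) remaining=[) * num ) + ( num ) $]
Step 11: reduce E->T. Stack=[E + ( ( E] ptr=5 lookahead=) remaining=[) * num ) + ( num ) $]
Step 12: shift ). Stack=[E + ( ( E )] ptr=6 lookahead=* remaining=[* num ) + ( num ) $]
Step 13: reduce F->( E ). Stack=[E + ( F] ptr=6 lookahead=* remaining=[* num ) + ( num ) $]
Step 14: reduce T->F. Stack=[E + ( T] ptr=6 lookahead=* remaining=[* num ) + ( num ) $]
Step 15: shift *. Stack=[E + ( T *] ptr=7 lookahead=num remaining=[num ) + ( num ) $]
Step 16: shift num. Stack=[E + ( T * num] ptr=8 lookahead=) remaining=[) + ( num ) $]
Step 17: reduce F->num. Stack=[E + ( T * F] ptr=8 lookahead=) remaining=[) + ( num ) $]
Step 18: reduce T->T * F. Stack=[E + ( T] ptr=8 lookahead=) remaining=[) + ( num ) $]
Step 19: reduce E->T. Stack=[E + ( E] ptr=8 lookahead=) remaining=[) + ( num ) $]
Step 20: shift ). Stack=[E + ( E )] ptr=9 lookahead=+ remaining=[+ ( num ) $]
Step 21: reduce F->( E ). Stack=[E + F] ptr=9 lookahead=+ remaining=[+ ( num ) $]
Step 22: reduce T->F. Stack=[E + T] ptr=9 lookahead=+ remaining=[+ ( num ) $]
Step 23: reduce E->E + T. Stack=[E] ptr=9 lookahead=+ remaining=[+ ( num ) $]
Step 24: shift +. Stack=[E +] ptr=10 lookahead=( remaining=[( num ) $]
Step 25: shift (. Stack=[E + (] ptr=11 lookahead=num remaining=[num ) $]
Step 26: shift num. Stack=[E + ( num] ptr=12 lookahead=) remaining=[) $]
Step 27: reduce F->num. Stack=[E + ( F] ptr=12 lookahead=) remaining=[) $]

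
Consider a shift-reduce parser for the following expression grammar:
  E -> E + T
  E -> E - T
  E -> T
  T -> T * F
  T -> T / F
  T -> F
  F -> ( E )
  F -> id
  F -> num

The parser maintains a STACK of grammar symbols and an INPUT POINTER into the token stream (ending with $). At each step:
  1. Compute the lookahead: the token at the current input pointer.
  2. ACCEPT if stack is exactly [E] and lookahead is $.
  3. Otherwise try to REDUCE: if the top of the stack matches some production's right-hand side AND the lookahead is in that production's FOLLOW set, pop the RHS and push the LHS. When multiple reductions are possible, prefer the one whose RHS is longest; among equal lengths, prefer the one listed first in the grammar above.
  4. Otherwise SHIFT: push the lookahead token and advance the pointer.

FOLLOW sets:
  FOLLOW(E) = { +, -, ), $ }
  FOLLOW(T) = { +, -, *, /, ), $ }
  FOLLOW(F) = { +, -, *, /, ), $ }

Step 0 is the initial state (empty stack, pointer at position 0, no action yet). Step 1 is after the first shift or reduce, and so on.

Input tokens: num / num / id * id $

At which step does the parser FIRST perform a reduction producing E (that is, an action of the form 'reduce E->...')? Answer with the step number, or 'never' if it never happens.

Answer: 16

Derivation:
Step 1: shift num. Stack=[num] ptr=1 lookahead=/ remaining=[/ num / id * id $]
Step 2: reduce F->num. Stack=[F] ptr=1 lookahead=/ remaining=[/ num / id * id $]
Step 3: reduce T->F. Stack=[T] ptr=1 lookahead=/ remaining=[/ num / id * id $]
Step 4: shift /. Stack=[T /] ptr=2 lookahead=num remaining=[num / id * id $]
Step 5: shift num. Stack=[T / num] ptr=3 lookahead=/ remaining=[/ id * id $]
Step 6: reduce F->num. Stack=[T / F] ptr=3 lookahead=/ remaining=[/ id * id $]
Step 7: reduce T->T / F. Stack=[T] ptr=3 lookahead=/ remaining=[/ id * id $]
Step 8: shift /. Stack=[T /] ptr=4 lookahead=id remaining=[id * id $]
Step 9: shift id. Stack=[T / id] ptr=5 lookahead=* remaining=[* id $]
Step 10: reduce F->id. Stack=[T / F] ptr=5 lookahead=* remaining=[* id $]
Step 11: reduce T->T / F. Stack=[T] ptr=5 lookahead=* remaining=[* id $]
Step 12: shift *. Stack=[T *] ptr=6 lookahead=id remaining=[id $]
Step 13: shift id. Stack=[T * id] ptr=7 lookahead=$ remaining=[$]
Step 14: reduce F->id. Stack=[T * F] ptr=7 lookahead=$ remaining=[$]
Step 15: reduce T->T * F. Stack=[T] ptr=7 lookahead=$ remaining=[$]
Step 16: reduce E->T. Stack=[E] ptr=7 lookahead=$ remaining=[$]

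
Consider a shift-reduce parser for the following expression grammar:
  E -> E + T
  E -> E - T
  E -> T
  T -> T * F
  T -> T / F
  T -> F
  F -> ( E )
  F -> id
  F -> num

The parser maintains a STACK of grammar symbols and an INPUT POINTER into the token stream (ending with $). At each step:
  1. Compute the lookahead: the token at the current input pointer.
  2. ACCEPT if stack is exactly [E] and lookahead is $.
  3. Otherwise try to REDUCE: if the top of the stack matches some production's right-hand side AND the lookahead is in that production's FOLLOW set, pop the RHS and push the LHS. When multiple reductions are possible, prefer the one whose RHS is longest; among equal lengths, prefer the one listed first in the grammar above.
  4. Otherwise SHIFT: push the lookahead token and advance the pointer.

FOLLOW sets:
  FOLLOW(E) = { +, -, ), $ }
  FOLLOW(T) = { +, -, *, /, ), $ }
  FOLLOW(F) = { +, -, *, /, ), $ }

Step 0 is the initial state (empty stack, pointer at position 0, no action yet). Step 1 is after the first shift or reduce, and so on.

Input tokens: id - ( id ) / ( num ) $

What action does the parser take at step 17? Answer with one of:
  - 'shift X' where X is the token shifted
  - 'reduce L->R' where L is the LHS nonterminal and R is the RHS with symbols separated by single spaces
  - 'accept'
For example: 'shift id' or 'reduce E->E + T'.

Answer: reduce F->num

Derivation:
Step 1: shift id. Stack=[id] ptr=1 lookahead=- remaining=[- ( id ) / ( num ) $]
Step 2: reduce F->id. Stack=[F] ptr=1 lookahead=- remaining=[- ( id ) / ( num ) $]
Step 3: reduce T->F. Stack=[T] ptr=1 lookahead=- remaining=[- ( id ) / ( num ) $]
Step 4: reduce E->T. Stack=[E] ptr=1 lookahead=- remaining=[- ( id ) / ( num ) $]
Step 5: shift -. Stack=[E -] ptr=2 lookahead=( remaining=[( id ) / ( num ) $]
Step 6: shift (. Stack=[E - (] ptr=3 lookahead=id remaining=[id ) / ( num ) $]
Step 7: shift id. Stack=[E - ( id] ptr=4 lookahead=) remaining=[) / ( num ) $]
Step 8: reduce F->id. Stack=[E - ( F] ptr=4 lookahead=) remaining=[) / ( num ) $]
Step 9: reduce T->F. Stack=[E - ( T] ptr=4 lookahead=) remaining=[) / ( num ) $]
Step 10: reduce E->T. Stack=[E - ( E] ptr=4 lookahead=) remaining=[) / ( num ) $]
Step 11: shift ). Stack=[E - ( E )] ptr=5 lookahead=/ remaining=[/ ( num ) $]
Step 12: reduce F->( E ). Stack=[E - F] ptr=5 lookahead=/ remaining=[/ ( num ) $]
Step 13: reduce T->F. Stack=[E - T] ptr=5 lookahead=/ remaining=[/ ( num ) $]
Step 14: shift /. Stack=[E - T /] ptr=6 lookahead=( remaining=[( num ) $]
Step 15: shift (. Stack=[E - T / (] ptr=7 lookahead=num remaining=[num ) $]
Step 16: shift num. Stack=[E - T / ( num] ptr=8 lookahead=) remaining=[) $]
Step 17: reduce F->num. Stack=[E - T / ( F] ptr=8 lookahead=) remaining=[) $]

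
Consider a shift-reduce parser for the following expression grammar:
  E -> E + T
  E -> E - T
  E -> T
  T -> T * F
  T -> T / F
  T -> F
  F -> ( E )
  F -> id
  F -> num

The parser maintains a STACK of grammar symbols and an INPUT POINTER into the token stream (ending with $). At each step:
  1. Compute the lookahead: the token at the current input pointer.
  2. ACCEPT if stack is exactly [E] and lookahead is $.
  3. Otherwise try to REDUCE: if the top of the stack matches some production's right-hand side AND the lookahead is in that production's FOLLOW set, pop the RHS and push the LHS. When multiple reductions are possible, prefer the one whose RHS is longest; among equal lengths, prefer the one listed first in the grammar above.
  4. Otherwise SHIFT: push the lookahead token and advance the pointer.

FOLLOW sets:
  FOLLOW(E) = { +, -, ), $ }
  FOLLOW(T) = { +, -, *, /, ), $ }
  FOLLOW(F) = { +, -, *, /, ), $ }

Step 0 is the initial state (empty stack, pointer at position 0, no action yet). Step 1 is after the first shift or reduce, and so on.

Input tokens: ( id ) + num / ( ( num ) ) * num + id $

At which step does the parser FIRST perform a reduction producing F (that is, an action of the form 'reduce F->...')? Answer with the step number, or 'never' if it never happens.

Answer: 3

Derivation:
Step 1: shift (. Stack=[(] ptr=1 lookahead=id remaining=[id ) + num / ( ( num ) ) * num + id $]
Step 2: shift id. Stack=[( id] ptr=2 lookahead=) remaining=[) + num / ( ( num ) ) * num + id $]
Step 3: reduce F->id. Stack=[( F] ptr=2 lookahead=) remaining=[) + num / ( ( num ) ) * num + id $]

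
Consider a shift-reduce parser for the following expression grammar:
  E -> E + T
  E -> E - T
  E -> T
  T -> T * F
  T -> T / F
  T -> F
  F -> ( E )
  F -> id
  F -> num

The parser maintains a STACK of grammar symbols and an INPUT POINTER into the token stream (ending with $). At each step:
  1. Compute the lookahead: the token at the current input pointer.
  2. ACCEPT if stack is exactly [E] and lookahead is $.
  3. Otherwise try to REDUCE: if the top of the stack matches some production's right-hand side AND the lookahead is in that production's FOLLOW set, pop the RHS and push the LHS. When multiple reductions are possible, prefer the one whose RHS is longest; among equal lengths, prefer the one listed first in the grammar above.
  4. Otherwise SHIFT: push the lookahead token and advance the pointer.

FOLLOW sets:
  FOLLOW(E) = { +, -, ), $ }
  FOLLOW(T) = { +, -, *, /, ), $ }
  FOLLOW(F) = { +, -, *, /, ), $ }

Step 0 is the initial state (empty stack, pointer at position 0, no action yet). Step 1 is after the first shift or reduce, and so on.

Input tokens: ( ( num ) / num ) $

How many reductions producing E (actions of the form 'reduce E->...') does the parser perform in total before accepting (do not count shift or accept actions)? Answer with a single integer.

Answer: 3

Derivation:
Step 1: shift (. Stack=[(] ptr=1 lookahead=( remaining=[( num ) / num ) $]
Step 2: shift (. Stack=[( (] ptr=2 lookahead=num remaining=[num ) / num ) $]
Step 3: shift num. Stack=[( ( num] ptr=3 lookahead=) remaining=[) / num ) $]
Step 4: reduce F->num. Stack=[( ( F] ptr=3 lookahead=) remaining=[) / num ) $]
Step 5: reduce T->F. Stack=[( ( T] ptr=3 lookahead=) remaining=[) / num ) $]
Step 6: reduce E->T. Stack=[( ( E] ptr=3 lookahead=) remaining=[) / num ) $]
Step 7: shift ). Stack=[( ( E )] ptr=4 lookahead=/ remaining=[/ num ) $]
Step 8: reduce F->( E ). Stack=[( F] ptr=4 lookahead=/ remaining=[/ num ) $]
Step 9: reduce T->F. Stack=[( T] ptr=4 lookahead=/ remaining=[/ num ) $]
Step 10: shift /. Stack=[( T /] ptr=5 lookahead=num remaining=[num ) $]
Step 11: shift num. Stack=[( T / num] ptr=6 lookahead=) remaining=[) $]
Step 12: reduce F->num. Stack=[( T / F] ptr=6 lookahead=) remaining=[) $]
Step 13: reduce T->T / F. Stack=[( T] ptr=6 lookahead=) remaining=[) $]
Step 14: reduce E->T. Stack=[( E] ptr=6 lookahead=) remaining=[) $]
Step 15: shift ). Stack=[( E )] ptr=7 lookahead=$ remaining=[$]
Step 16: reduce F->( E ). Stack=[F] ptr=7 lookahead=$ remaining=[$]
Step 17: reduce T->F. Stack=[T] ptr=7 lookahead=$ remaining=[$]
Step 18: reduce E->T. Stack=[E] ptr=7 lookahead=$ remaining=[$]
Step 19: accept. Stack=[E] ptr=7 lookahead=$ remaining=[$]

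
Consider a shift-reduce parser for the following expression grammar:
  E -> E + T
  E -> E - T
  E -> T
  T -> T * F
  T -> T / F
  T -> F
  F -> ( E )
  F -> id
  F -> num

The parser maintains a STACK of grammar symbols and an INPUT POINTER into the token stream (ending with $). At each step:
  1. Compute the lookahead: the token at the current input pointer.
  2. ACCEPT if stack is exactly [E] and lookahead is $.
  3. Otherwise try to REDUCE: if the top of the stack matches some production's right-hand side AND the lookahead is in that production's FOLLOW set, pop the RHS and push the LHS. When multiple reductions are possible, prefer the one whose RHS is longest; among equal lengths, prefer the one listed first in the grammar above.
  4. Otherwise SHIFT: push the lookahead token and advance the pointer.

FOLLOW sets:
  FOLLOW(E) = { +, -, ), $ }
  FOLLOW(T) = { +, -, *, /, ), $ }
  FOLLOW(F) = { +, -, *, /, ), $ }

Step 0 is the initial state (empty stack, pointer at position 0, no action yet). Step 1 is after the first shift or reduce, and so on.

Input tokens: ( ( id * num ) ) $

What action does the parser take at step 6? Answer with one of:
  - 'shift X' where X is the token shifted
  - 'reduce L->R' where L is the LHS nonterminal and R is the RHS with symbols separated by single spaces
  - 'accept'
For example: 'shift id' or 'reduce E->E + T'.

Answer: shift *

Derivation:
Step 1: shift (. Stack=[(] ptr=1 lookahead=( remaining=[( id * num ) ) $]
Step 2: shift (. Stack=[( (] ptr=2 lookahead=id remaining=[id * num ) ) $]
Step 3: shift id. Stack=[( ( id] ptr=3 lookahead=* remaining=[* num ) ) $]
Step 4: reduce F->id. Stack=[( ( F] ptr=3 lookahead=* remaining=[* num ) ) $]
Step 5: reduce T->F. Stack=[( ( T] ptr=3 lookahead=* remaining=[* num ) ) $]
Step 6: shift *. Stack=[( ( T *] ptr=4 lookahead=num remaining=[num ) ) $]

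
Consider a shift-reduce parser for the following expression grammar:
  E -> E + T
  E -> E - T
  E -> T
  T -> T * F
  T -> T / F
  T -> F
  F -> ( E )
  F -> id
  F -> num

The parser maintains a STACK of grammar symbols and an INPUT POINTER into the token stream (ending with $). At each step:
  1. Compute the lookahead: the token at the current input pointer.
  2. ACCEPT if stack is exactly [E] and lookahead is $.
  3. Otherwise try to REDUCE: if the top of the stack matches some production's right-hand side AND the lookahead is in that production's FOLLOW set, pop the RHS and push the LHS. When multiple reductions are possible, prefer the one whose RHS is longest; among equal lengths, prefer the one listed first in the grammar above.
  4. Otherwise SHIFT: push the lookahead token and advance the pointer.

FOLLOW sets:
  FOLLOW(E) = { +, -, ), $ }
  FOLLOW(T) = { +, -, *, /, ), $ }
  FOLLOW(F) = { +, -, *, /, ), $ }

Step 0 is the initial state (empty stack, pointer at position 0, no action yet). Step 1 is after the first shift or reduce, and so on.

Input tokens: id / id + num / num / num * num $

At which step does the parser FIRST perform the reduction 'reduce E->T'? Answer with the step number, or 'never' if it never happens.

Step 1: shift id. Stack=[id] ptr=1 lookahead=/ remaining=[/ id + num / num / num * num $]
Step 2: reduce F->id. Stack=[F] ptr=1 lookahead=/ remaining=[/ id + num / num / num * num $]
Step 3: reduce T->F. Stack=[T] ptr=1 lookahead=/ remaining=[/ id + num / num / num * num $]
Step 4: shift /. Stack=[T /] ptr=2 lookahead=id remaining=[id + num / num / num * num $]
Step 5: shift id. Stack=[T / id] ptr=3 lookahead=+ remaining=[+ num / num / num * num $]
Step 6: reduce F->id. Stack=[T / F] ptr=3 lookahead=+ remaining=[+ num / num / num * num $]
Step 7: reduce T->T / F. Stack=[T] ptr=3 lookahead=+ remaining=[+ num / num / num * num $]
Step 8: reduce E->T. Stack=[E] ptr=3 lookahead=+ remaining=[+ num / num / num * num $]

Answer: 8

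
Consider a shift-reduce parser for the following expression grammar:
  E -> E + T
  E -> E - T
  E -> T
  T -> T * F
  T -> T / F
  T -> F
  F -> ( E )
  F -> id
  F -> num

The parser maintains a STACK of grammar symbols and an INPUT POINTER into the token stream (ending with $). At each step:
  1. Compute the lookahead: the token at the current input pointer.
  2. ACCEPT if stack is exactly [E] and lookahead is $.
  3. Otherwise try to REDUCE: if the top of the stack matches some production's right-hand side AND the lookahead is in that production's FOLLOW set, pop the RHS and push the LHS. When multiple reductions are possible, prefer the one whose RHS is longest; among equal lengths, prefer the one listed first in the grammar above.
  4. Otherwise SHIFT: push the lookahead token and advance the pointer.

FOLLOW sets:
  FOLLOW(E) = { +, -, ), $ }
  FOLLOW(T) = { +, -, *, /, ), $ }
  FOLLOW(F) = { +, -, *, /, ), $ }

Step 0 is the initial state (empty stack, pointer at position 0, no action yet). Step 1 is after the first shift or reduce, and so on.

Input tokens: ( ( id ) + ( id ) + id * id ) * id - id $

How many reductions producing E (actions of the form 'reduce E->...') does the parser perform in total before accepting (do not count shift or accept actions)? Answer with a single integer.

Answer: 7

Derivation:
Step 1: shift (. Stack=[(] ptr=1 lookahead=( remaining=[( id ) + ( id ) + id * id ) * id - id $]
Step 2: shift (. Stack=[( (] ptr=2 lookahead=id remaining=[id ) + ( id ) + id * id ) * id - id $]
Step 3: shift id. Stack=[( ( id] ptr=3 lookahead=) remaining=[) + ( id ) + id * id ) * id - id $]
Step 4: reduce F->id. Stack=[( ( F] ptr=3 lookahead=) remaining=[) + ( id ) + id * id ) * id - id $]
Step 5: reduce T->F. Stack=[( ( T] ptr=3 lookahead=) remaining=[) + ( id ) + id * id ) * id - id $]
Step 6: reduce E->T. Stack=[( ( E] ptr=3 lookahead=) remaining=[) + ( id ) + id * id ) * id - id $]
Step 7: shift ). Stack=[( ( E )] ptr=4 lookahead=+ remaining=[+ ( id ) + id * id ) * id - id $]
Step 8: reduce F->( E ). Stack=[( F] ptr=4 lookahead=+ remaining=[+ ( id ) + id * id ) * id - id $]
Step 9: reduce T->F. Stack=[( T] ptr=4 lookahead=+ remaining=[+ ( id ) + id * id ) * id - id $]
Step 10: reduce E->T. Stack=[( E] ptr=4 lookahead=+ remaining=[+ ( id ) + id * id ) * id - id $]
Step 11: shift +. Stack=[( E +] ptr=5 lookahead=( remaining=[( id ) + id * id ) * id - id $]
Step 12: shift (. Stack=[( E + (] ptr=6 lookahead=id remaining=[id ) + id * id ) * id - id $]
Step 13: shift id. Stack=[( E + ( id] ptr=7 lookahead=) remaining=[) + id * id ) * id - id $]
Step 14: reduce F->id. Stack=[( E + ( F] ptr=7 lookahead=) remaining=[) + id * id ) * id - id $]
Step 15: reduce T->F. Stack=[( E + ( T] ptr=7 lookahead=) remaining=[) + id * id ) * id - id $]
Step 16: reduce E->T. Stack=[( E + ( E] ptr=7 lookahead=) remaining=[) + id * id ) * id - id $]
Step 17: shift ). Stack=[( E + ( E )] ptr=8 lookahead=+ remaining=[+ id * id ) * id - id $]
Step 18: reduce F->( E ). Stack=[( E + F] ptr=8 lookahead=+ remaining=[+ id * id ) * id - id $]
Step 19: reduce T->F. Stack=[( E + T] ptr=8 lookahead=+ remaining=[+ id * id ) * id - id $]
Step 20: reduce E->E + T. Stack=[( E] ptr=8 lookahead=+ remaining=[+ id * id ) * id - id $]
Step 21: shift +. Stack=[( E +] ptr=9 lookahead=id remaining=[id * id ) * id - id $]
Step 22: shift id. Stack=[( E + id] ptr=10 lookahead=* remaining=[* id ) * id - id $]
Step 23: reduce F->id. Stack=[( E + F] ptr=10 lookahead=* remaining=[* id ) * id - id $]
Step 24: reduce T->F. Stack=[( E + T] ptr=10 lookahead=* remaining=[* id ) * id - id $]
Step 25: shift *. Stack=[( E + T *] ptr=11 lookahead=id remaining=[id ) * id - id $]
Step 26: shift id. Stack=[( E + T * id] ptr=12 lookahead=) remaining=[) * id - id $]
Step 27: reduce F->id. Stack=[( E + T * F] ptr=12 lookahead=) remaining=[) * id - id $]
Step 28: reduce T->T * F. Stack=[( E + T] ptr=12 lookahead=) remaining=[) * id - id $]
Step 29: reduce E->E + T. Stack=[( E] ptr=12 lookahead=) remaining=[) * id - id $]
Step 30: shift ). Stack=[( E )] ptr=13 lookahead=* remaining=[* id - id $]
Step 31: reduce F->( E ). Stack=[F] ptr=13 lookahead=* remaining=[* id - id $]
Step 32: reduce T->F. Stack=[T] ptr=13 lookahead=* remaining=[* id - id $]
Step 33: shift *. Stack=[T *] ptr=14 lookahead=id remaining=[id - id $]
Step 34: shift id. Stack=[T * id] ptr=15 lookahead=- remaining=[- id $]
Step 35: reduce F->id. Stack=[T * F] ptr=15 lookahead=- remaining=[- id $]
Step 36: reduce T->T * F. Stack=[T] ptr=15 lookahead=- remaining=[- id $]
Step 37: reduce E->T. Stack=[E] ptr=15 lookahead=- remaining=[- id $]
Step 38: shift -. Stack=[E -] ptr=16 lookahead=id remaining=[id $]
Step 39: shift id. Stack=[E - id] ptr=17 lookahead=$ remaining=[$]
Step 40: reduce F->id. Stack=[E - F] ptr=17 lookahead=$ remaining=[$]
Step 41: reduce T->F. Stack=[E - T] ptr=17 lookahead=$ remaining=[$]
Step 42: reduce E->E - T. Stack=[E] ptr=17 lookahead=$ remaining=[$]
Step 43: accept. Stack=[E] ptr=17 lookahead=$ remaining=[$]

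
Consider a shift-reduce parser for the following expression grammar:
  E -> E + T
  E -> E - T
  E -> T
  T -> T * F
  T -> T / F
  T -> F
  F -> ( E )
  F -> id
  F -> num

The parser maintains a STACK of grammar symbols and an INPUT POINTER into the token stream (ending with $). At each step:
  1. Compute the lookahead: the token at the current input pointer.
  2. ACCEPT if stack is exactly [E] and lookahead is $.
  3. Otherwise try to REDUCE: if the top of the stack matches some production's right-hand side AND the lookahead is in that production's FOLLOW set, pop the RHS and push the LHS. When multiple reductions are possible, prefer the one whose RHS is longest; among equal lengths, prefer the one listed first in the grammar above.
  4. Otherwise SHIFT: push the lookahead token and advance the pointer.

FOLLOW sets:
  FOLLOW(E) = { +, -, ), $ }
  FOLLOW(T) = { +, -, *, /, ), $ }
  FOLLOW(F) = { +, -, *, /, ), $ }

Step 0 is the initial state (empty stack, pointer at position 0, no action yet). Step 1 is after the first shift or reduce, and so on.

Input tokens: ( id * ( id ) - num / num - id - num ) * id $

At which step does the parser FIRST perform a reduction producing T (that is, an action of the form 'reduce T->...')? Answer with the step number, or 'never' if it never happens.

Step 1: shift (. Stack=[(] ptr=1 lookahead=id remaining=[id * ( id ) - num / num - id - num ) * id $]
Step 2: shift id. Stack=[( id] ptr=2 lookahead=* remaining=[* ( id ) - num / num - id - num ) * id $]
Step 3: reduce F->id. Stack=[( F] ptr=2 lookahead=* remaining=[* ( id ) - num / num - id - num ) * id $]
Step 4: reduce T->F. Stack=[( T] ptr=2 lookahead=* remaining=[* ( id ) - num / num - id - num ) * id $]

Answer: 4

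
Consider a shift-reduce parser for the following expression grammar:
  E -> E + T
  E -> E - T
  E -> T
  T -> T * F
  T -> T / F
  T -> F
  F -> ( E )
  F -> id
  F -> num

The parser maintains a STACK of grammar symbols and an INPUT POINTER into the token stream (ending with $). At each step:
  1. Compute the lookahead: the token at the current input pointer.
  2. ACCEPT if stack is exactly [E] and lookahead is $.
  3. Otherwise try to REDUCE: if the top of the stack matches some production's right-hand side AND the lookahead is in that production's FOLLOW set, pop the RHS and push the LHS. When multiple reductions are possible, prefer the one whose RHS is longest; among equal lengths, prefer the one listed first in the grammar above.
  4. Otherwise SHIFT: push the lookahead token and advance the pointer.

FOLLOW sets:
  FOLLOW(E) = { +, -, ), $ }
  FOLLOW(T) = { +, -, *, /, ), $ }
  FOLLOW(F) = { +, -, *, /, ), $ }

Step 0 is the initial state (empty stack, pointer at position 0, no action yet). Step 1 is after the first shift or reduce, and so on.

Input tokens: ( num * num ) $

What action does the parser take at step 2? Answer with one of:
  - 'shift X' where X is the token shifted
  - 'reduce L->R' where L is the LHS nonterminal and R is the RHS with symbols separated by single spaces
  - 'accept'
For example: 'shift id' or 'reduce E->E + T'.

Step 1: shift (. Stack=[(] ptr=1 lookahead=num remaining=[num * num ) $]
Step 2: shift num. Stack=[( num] ptr=2 lookahead=* remaining=[* num ) $]

Answer: shift num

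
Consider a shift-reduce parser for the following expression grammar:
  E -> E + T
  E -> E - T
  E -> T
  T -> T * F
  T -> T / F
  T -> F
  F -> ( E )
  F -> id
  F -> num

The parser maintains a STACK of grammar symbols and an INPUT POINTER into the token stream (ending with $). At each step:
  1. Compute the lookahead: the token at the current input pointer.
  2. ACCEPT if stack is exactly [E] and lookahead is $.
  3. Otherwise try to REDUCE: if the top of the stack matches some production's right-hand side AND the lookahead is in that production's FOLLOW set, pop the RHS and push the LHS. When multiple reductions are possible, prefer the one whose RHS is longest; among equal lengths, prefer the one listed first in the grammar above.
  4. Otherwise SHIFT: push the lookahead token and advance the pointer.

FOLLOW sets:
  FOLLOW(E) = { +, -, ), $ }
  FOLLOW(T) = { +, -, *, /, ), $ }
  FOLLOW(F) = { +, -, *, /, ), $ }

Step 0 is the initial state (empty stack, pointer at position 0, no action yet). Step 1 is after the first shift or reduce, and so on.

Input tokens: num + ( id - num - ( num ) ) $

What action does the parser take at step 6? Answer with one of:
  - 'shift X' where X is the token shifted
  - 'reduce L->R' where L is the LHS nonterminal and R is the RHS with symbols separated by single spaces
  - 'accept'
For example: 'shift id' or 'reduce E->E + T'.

Answer: shift (

Derivation:
Step 1: shift num. Stack=[num] ptr=1 lookahead=+ remaining=[+ ( id - num - ( num ) ) $]
Step 2: reduce F->num. Stack=[F] ptr=1 lookahead=+ remaining=[+ ( id - num - ( num ) ) $]
Step 3: reduce T->F. Stack=[T] ptr=1 lookahead=+ remaining=[+ ( id - num - ( num ) ) $]
Step 4: reduce E->T. Stack=[E] ptr=1 lookahead=+ remaining=[+ ( id - num - ( num ) ) $]
Step 5: shift +. Stack=[E +] ptr=2 lookahead=( remaining=[( id - num - ( num ) ) $]
Step 6: shift (. Stack=[E + (] ptr=3 lookahead=id remaining=[id - num - ( num ) ) $]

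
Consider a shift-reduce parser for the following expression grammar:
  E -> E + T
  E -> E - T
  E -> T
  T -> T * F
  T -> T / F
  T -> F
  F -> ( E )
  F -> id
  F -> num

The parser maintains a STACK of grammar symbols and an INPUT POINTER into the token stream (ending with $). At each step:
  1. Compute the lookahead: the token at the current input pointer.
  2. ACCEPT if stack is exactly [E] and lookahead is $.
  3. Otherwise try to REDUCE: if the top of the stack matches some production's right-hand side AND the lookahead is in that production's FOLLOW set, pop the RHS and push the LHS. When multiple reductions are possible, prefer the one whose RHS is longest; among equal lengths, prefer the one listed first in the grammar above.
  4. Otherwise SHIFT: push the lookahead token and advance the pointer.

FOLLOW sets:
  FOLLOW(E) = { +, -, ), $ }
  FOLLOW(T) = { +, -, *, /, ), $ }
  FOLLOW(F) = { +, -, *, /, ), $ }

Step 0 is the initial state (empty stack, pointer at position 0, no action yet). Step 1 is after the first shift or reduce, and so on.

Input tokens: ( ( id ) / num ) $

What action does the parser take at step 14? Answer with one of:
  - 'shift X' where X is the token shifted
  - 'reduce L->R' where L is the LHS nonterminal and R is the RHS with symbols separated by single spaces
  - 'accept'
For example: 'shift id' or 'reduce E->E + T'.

Step 1: shift (. Stack=[(] ptr=1 lookahead=( remaining=[( id ) / num ) $]
Step 2: shift (. Stack=[( (] ptr=2 lookahead=id remaining=[id ) / num ) $]
Step 3: shift id. Stack=[( ( id] ptr=3 lookahead=) remaining=[) / num ) $]
Step 4: reduce F->id. Stack=[( ( F] ptr=3 lookahead=) remaining=[) / num ) $]
Step 5: reduce T->F. Stack=[( ( T] ptr=3 lookahead=) remaining=[) / num ) $]
Step 6: reduce E->T. Stack=[( ( E] ptr=3 lookahead=) remaining=[) / num ) $]
Step 7: shift ). Stack=[( ( E )] ptr=4 lookahead=/ remaining=[/ num ) $]
Step 8: reduce F->( E ). Stack=[( F] ptr=4 lookahead=/ remaining=[/ num ) $]
Step 9: reduce T->F. Stack=[( T] ptr=4 lookahead=/ remaining=[/ num ) $]
Step 10: shift /. Stack=[( T /] ptr=5 lookahead=num remaining=[num ) $]
Step 11: shift num. Stack=[( T / num] ptr=6 lookahead=) remaining=[) $]
Step 12: reduce F->num. Stack=[( T / F] ptr=6 lookahead=) remaining=[) $]
Step 13: reduce T->T / F. Stack=[( T] ptr=6 lookahead=) remaining=[) $]
Step 14: reduce E->T. Stack=[( E] ptr=6 lookahead=) remaining=[) $]

Answer: reduce E->T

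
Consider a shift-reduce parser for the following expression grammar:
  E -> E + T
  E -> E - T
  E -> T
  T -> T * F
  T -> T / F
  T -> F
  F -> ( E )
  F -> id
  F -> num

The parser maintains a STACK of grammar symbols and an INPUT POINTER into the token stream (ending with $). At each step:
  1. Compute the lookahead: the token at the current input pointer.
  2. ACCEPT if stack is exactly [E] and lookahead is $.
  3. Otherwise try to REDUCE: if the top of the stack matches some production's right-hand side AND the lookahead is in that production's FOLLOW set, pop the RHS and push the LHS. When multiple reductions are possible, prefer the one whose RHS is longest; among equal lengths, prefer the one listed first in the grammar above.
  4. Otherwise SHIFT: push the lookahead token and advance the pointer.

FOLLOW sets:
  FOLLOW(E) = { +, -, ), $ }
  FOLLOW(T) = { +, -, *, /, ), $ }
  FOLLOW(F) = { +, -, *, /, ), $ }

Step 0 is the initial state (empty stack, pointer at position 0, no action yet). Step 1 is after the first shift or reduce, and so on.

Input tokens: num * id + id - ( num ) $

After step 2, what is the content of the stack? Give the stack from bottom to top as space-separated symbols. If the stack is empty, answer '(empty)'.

Answer: F

Derivation:
Step 1: shift num. Stack=[num] ptr=1 lookahead=* remaining=[* id + id - ( num ) $]
Step 2: reduce F->num. Stack=[F] ptr=1 lookahead=* remaining=[* id + id - ( num ) $]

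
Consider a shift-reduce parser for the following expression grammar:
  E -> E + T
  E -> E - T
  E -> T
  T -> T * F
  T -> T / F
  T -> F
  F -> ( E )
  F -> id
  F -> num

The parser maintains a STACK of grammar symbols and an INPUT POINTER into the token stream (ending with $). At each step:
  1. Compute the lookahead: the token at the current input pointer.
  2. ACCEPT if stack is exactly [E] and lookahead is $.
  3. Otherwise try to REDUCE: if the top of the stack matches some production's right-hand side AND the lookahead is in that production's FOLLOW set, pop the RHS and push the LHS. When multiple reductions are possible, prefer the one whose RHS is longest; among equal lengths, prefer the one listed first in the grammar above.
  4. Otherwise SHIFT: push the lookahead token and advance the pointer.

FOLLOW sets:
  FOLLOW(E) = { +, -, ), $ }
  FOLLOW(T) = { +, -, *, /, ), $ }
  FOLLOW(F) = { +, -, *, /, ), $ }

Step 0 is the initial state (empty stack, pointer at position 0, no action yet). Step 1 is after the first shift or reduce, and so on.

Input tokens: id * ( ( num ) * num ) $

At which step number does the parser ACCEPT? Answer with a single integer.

Answer: 23

Derivation:
Step 1: shift id. Stack=[id] ptr=1 lookahead=* remaining=[* ( ( num ) * num ) $]
Step 2: reduce F->id. Stack=[F] ptr=1 lookahead=* remaining=[* ( ( num ) * num ) $]
Step 3: reduce T->F. Stack=[T] ptr=1 lookahead=* remaining=[* ( ( num ) * num ) $]
Step 4: shift *. Stack=[T *] ptr=2 lookahead=( remaining=[( ( num ) * num ) $]
Step 5: shift (. Stack=[T * (] ptr=3 lookahead=( remaining=[( num ) * num ) $]
Step 6: shift (. Stack=[T * ( (] ptr=4 lookahead=num remaining=[num ) * num ) $]
Step 7: shift num. Stack=[T * ( ( num] ptr=5 lookahead=) remaining=[) * num ) $]
Step 8: reduce F->num. Stack=[T * ( ( F] ptr=5 lookahead=) remaining=[) * num ) $]
Step 9: reduce T->F. Stack=[T * ( ( T] ptr=5 lookahead=) remaining=[) * num ) $]
Step 10: reduce E->T. Stack=[T * ( ( E] ptr=5 lookahead=) remaining=[) * num ) $]
Step 11: shift ). Stack=[T * ( ( E )] ptr=6 lookahead=* remaining=[* num ) $]
Step 12: reduce F->( E ). Stack=[T * ( F] ptr=6 lookahead=* remaining=[* num ) $]
Step 13: reduce T->F. Stack=[T * ( T] ptr=6 lookahead=* remaining=[* num ) $]
Step 14: shift *. Stack=[T * ( T *] ptr=7 lookahead=num remaining=[num ) $]
Step 15: shift num. Stack=[T * ( T * num] ptr=8 lookahead=) remaining=[) $]
Step 16: reduce F->num. Stack=[T * ( T * F] ptr=8 lookahead=) remaining=[) $]
Step 17: reduce T->T * F. Stack=[T * ( T] ptr=8 lookahead=) remaining=[) $]
Step 18: reduce E->T. Stack=[T * ( E] ptr=8 lookahead=) remaining=[) $]
Step 19: shift ). Stack=[T * ( E )] ptr=9 lookahead=$ remaining=[$]
Step 20: reduce F->( E ). Stack=[T * F] ptr=9 lookahead=$ remaining=[$]
Step 21: reduce T->T * F. Stack=[T] ptr=9 lookahead=$ remaining=[$]
Step 22: reduce E->T. Stack=[E] ptr=9 lookahead=$ remaining=[$]
Step 23: accept. Stack=[E] ptr=9 lookahead=$ remaining=[$]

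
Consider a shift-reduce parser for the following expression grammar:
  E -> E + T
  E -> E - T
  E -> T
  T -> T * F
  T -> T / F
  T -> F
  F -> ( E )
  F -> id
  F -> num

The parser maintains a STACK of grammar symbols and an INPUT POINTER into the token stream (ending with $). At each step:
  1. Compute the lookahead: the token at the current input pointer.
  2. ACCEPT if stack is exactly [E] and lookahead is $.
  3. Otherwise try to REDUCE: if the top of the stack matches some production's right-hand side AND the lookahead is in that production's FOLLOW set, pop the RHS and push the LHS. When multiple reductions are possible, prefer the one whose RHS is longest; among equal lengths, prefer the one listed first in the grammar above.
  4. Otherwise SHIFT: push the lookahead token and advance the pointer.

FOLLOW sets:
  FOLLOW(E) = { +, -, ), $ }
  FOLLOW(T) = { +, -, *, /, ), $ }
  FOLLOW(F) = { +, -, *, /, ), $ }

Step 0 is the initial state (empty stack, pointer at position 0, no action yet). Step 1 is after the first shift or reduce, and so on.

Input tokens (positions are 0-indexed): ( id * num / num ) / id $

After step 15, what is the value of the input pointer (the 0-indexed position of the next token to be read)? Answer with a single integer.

Step 1: shift (. Stack=[(] ptr=1 lookahead=id remaining=[id * num / num ) / id $]
Step 2: shift id. Stack=[( id] ptr=2 lookahead=* remaining=[* num / num ) / id $]
Step 3: reduce F->id. Stack=[( F] ptr=2 lookahead=* remaining=[* num / num ) / id $]
Step 4: reduce T->F. Stack=[( T] ptr=2 lookahead=* remaining=[* num / num ) / id $]
Step 5: shift *. Stack=[( T *] ptr=3 lookahead=num remaining=[num / num ) / id $]
Step 6: shift num. Stack=[( T * num] ptr=4 lookahead=/ remaining=[/ num ) / id $]
Step 7: reduce F->num. Stack=[( T * F] ptr=4 lookahead=/ remaining=[/ num ) / id $]
Step 8: reduce T->T * F. Stack=[( T] ptr=4 lookahead=/ remaining=[/ num ) / id $]
Step 9: shift /. Stack=[( T /] ptr=5 lookahead=num remaining=[num ) / id $]
Step 10: shift num. Stack=[( T / num] ptr=6 lookahead=) remaining=[) / id $]
Step 11: reduce F->num. Stack=[( T / F] ptr=6 lookahead=) remaining=[) / id $]
Step 12: reduce T->T / F. Stack=[( T] ptr=6 lookahead=) remaining=[) / id $]
Step 13: reduce E->T. Stack=[( E] ptr=6 lookahead=) remaining=[) / id $]
Step 14: shift ). Stack=[( E )] ptr=7 lookahead=/ remaining=[/ id $]
Step 15: reduce F->( E ). Stack=[F] ptr=7 lookahead=/ remaining=[/ id $]

Answer: 7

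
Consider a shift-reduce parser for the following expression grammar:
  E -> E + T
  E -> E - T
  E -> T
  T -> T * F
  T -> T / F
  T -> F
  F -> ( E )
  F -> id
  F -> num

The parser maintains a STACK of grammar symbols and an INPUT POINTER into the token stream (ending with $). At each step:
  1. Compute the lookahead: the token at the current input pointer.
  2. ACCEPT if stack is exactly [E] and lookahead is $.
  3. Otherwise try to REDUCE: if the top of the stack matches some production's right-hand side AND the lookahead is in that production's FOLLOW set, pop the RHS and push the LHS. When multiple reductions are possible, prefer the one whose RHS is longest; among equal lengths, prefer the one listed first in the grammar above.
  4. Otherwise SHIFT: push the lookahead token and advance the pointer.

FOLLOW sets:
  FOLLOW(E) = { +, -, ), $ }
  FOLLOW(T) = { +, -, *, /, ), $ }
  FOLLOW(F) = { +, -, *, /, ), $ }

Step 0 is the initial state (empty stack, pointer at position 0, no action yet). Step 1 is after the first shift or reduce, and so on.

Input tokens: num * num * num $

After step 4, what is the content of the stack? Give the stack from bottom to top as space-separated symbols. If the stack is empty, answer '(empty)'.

Step 1: shift num. Stack=[num] ptr=1 lookahead=* remaining=[* num * num $]
Step 2: reduce F->num. Stack=[F] ptr=1 lookahead=* remaining=[* num * num $]
Step 3: reduce T->F. Stack=[T] ptr=1 lookahead=* remaining=[* num * num $]
Step 4: shift *. Stack=[T *] ptr=2 lookahead=num remaining=[num * num $]

Answer: T *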